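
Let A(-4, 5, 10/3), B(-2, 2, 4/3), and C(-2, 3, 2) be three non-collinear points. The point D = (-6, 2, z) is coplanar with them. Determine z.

4/3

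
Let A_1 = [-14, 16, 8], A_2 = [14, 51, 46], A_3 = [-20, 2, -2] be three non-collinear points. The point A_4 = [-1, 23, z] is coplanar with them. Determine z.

A normal to the plane is n = A_1A_2 × A_1A_3 = (182, 52, -182).
A_4 lies in the plane iff n · A_1A_4 = 0.
This gives (-182)z + (4186) = 0, so z = 23.

23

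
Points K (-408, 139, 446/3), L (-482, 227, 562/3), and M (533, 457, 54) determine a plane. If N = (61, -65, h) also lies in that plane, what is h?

A normal to the plane is n = KL × KM = (-61880/3, 29380, -106340).
N lies in the plane iff n · KN = 0.
This gives (-106340)h + (425360/3) = 0, so h = 4/3.

4/3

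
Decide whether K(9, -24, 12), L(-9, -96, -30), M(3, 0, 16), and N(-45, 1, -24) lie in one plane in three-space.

The four points are coplanar iff the 3×3 determinant with rows KL, KM, KN is zero.
Rows: (-18, -72, -42), (-6, 24, 4), (-54, 25, -36).
Expanding along the first row: (-18)(-964) − (-72)(432) + (-42)(1146) = 324.
Nonzero ⇒ not coplanar.

No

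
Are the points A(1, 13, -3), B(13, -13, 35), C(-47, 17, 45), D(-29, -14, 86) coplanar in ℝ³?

A normal to the plane through A, B, C is n = AB × AC = (-1400, -2400, -1200).
The plane has equation n·P = -29000. For D: n·D = -29000.
Equal, so D lies in the plane and all four are coplanar.

Yes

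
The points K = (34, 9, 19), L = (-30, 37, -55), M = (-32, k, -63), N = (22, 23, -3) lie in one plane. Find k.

44

The points are coplanar iff KL · (KM × KN) = 0.
Expanding, this is linear in k: (520)k + (-22880) = 0.
So k = 44.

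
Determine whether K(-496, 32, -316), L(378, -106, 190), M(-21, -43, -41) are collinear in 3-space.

Yes

KL = (874, -138, 506), KM = (475, -75, 275).
KL × KM = (0, 0, 0).
The cross product vanishes, so the three points are collinear.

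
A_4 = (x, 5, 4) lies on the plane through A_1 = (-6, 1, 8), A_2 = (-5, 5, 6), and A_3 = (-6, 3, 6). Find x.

-6

A normal to the plane is n = A_1A_2 × A_1A_3 = (-4, 2, 2).
A_4 lies in the plane iff n · A_1A_4 = 0.
This gives (-4)x + (-24) = 0, so x = -6.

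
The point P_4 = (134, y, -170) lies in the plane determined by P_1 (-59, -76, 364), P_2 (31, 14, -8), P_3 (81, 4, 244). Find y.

Coplanarity requires P_1P_2 · (P_1P_3 × P_1P_4) = 0.
P_1P_2 = (90, 90, -372), P_1P_3 = (140, 80, -120); the triple product is linear in y with coefficient -41280 and constant term 3405600.
Setting it to zero: y = 165/2.

165/2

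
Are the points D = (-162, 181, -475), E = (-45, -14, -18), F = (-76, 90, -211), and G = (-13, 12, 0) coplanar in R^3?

No

With D as base: DE = (117, -195, 457), DF = (86, -91, 264), DG = (149, -169, 475).
DF × DG = (1391, -1514, -975).
DE · (DF × DG) = 12402.
Since 12402 ≠ 0, the four points are not coplanar.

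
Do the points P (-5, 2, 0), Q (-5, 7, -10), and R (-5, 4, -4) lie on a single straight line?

PQ = (0, 5, -10), PR = (0, 2, -4).
Each component of PR is 2/5 times the corresponding component of PQ, so PR = 2/5·PQ and the points are collinear.

Yes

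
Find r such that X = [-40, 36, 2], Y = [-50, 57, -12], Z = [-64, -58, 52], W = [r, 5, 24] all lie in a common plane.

-18

Normal to plane XYZ: n = (-266, 836, 1444); plane equation n·P = 43624.
Requiring n·W = 43624: (-266)r + (38836) = 43624.
So r = -18.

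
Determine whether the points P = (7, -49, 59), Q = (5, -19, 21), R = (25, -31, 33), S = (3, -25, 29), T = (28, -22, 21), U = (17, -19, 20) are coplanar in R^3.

The plane through P, Q, R has normal n = PQ × PR = (-96, -736, -576) and equation n·X = 1408.
Checking the remaining points: n·S = 1408, n·T = 1408, n·U = 832.
Since n·U = 832 ≠ 1408, U is off the plane and the points are not all coplanar.

No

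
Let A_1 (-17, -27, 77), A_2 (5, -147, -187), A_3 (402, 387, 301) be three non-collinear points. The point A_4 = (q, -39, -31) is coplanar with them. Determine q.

The plane through A_1, A_2, A_3 has equation 82416x − 115544y + 59388z = 6291492.
Substituting A_4: (82416)q + (2665188) = 6291492, so q = 44.

44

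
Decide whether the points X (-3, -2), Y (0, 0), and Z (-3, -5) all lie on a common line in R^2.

No

XY = (3, 2), XZ = (0, -3).
det[XY; XZ] = (3)(-3) − (2)(0) = -9.
The determinant is nonzero, so they are not collinear.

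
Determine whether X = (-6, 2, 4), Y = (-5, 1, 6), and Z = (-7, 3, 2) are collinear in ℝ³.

XY = (1, -1, 2), XZ = (-1, 1, -2).
XY × XZ = (0, 0, 0).
The cross product vanishes, so the three points are collinear.

Yes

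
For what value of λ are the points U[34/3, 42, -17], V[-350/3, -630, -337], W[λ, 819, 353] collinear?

478/3

Collinearity requires UV × UW = 0; each component is linear in λ.
The y-component gives (-320)λ + (152960/3) = 0, so λ = 478/3.
The remaining components then also vanish.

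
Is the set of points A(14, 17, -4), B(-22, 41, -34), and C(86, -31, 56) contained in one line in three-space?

Yes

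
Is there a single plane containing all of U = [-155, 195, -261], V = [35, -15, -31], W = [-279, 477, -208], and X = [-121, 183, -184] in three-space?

A normal to the plane through U, V, W is n = UV × UW = (-75990, -38590, 27540).
The plane has equation n·P = -2934540. For X: n·X = -2934540.
Equal, so X lies in the plane and all four are coplanar.

Yes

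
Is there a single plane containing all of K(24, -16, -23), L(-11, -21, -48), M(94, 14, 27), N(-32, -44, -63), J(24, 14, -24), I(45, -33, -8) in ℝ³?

No

The plane through K, L, M has normal n = KL × KM = (500, 0, -700) and equation n·P = 28100.
Checking the remaining points: n·N = 28100, n·J = 28800, n·I = 28100.
Since n·J = 28800 ≠ 28100, J is off the plane and the points are not all coplanar.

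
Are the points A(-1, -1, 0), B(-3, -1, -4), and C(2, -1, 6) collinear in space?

Yes

AB = (-2, 0, -4), AC = (3, 0, 6).
Each component of AC is -3/2 times the corresponding component of AB, so AC = -3/2·AB and the points are collinear.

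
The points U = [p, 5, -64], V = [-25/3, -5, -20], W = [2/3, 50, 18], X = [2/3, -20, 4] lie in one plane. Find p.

The points are coplanar iff UV · (UW × UX) = 0.
Expanding, this is linear in p: (-1890)p + (-44730) = 0.
So p = -71/3.

-71/3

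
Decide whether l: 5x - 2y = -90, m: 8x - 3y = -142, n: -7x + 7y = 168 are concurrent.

Intersecting l and m: solving the 2×2 system gives (x, y) = (-14, 10).
Substitute into n: (-7)(-14) + (7)(10) = 168.
This equals 168, so (-14, 10) lies on all three lines and they are concurrent.

Yes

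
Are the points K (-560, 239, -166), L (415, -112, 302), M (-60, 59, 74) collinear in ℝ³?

Yes

KL = (975, -351, 468), KM = (500, -180, 240).
KL × KM = (0, 0, 0).
The cross product vanishes, so the three points are collinear.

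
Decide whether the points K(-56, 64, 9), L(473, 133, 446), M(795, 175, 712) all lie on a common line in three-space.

Yes

KL = (529, 69, 437), KM = (851, 111, 703).
KL × KM = (0, 0, 0).
The cross product vanishes, so the three points are collinear.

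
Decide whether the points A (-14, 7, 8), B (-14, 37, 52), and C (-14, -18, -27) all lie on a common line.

No

AB = (0, 30, 44), AC = (0, -25, -35).
AB × AC = (50, 0, 0).
The cross product is nonzero, so the points do not lie on one line.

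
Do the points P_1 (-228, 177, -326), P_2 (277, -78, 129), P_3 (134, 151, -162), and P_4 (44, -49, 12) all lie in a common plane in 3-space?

A normal to the plane through P_1, P_2, P_3 is n = P_1P_2 × P_1P_3 = (-29990, 81890, 79180).
The plane has equation n·P = -4480430. For P_4: n·P_4 = -4382010.
-4382010 ≠ -4480430, so P_4 is off the plane.

No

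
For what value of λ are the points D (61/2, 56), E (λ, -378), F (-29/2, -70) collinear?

Collinearity: (E − D) must be parallel to (F − D) = (-45, -126).
Cross-multiplying the components: (λ − 61/2)·(-126) = (-434)·(-45).
Solving gives λ = -249/2.

-249/2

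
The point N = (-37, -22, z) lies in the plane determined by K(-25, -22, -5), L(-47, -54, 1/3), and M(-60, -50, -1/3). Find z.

The plane through K, L, M has equation −84y − 504z = 4368.
Substituting N: (-504)z + (1848) = 4368, so z = -5.

-5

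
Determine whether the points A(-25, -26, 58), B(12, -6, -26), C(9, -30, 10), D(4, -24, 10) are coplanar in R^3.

Yes

With A as base: AB = (37, 20, -84), AC = (34, -4, -48), AD = (29, 2, -48).
AC × AD = (288, 240, 184).
AB · (AC × AD) = 0.
The scalar triple product vanishes, so the four points are coplanar.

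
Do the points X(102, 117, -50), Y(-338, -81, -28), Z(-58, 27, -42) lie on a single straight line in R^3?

No

XY = (-440, -198, 22), XZ = (-160, -90, 8).
Comparing components 2 and 3: (-198)(8) − (22)(-90) = 396 ≠ 0, so XY and XZ are not parallel and the points are not collinear.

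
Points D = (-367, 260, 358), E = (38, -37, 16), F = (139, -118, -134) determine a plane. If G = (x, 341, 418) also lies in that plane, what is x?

A normal to the plane is n = DE × DF = (16848, 26208, -2808).
G lies in the plane iff n · DG = 0.
This gives (16848)x + (8137584) = 0, so x = -483.

-483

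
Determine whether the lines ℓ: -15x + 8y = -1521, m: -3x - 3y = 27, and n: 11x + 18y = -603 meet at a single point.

The three lines meet at one point iff the augmented coefficient matrix [aᵢ bᵢ cᵢ] has rank < 3, i.e. its determinant vanishes.
Here the determinant is 0.
It vanishes, so the lines are concurrent at (63, -72).

Yes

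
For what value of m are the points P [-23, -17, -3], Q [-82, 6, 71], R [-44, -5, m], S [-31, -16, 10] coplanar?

18

Coplanarity ⇔ det[PQ; PR; PS] = 0.
Expanding, this is linear in m: (-125)m + (2250) = 0.
So m = 18.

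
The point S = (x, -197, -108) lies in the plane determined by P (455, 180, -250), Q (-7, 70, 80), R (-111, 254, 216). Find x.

132

A normal to the plane is n = PQ × PR = (-75680, 28512, -96448).
S lies in the plane iff n · PS = 0.
This gives (-75680)x + (9989760) = 0, so x = 132.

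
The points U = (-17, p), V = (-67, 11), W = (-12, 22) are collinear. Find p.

The three points are collinear iff det[UV; UW] = 0.
This determinant is linear in p: (55)p + (-1155) = 0, so p = 21.

21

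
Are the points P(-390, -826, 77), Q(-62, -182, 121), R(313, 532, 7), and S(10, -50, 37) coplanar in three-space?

No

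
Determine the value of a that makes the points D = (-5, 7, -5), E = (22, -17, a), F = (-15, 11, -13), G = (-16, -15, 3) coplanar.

Coplanarity ⇔ det[DE; DF; DG] = 0.
Expanding, this is linear in a: (264)a + (-6600) = 0.
So a = 25.

25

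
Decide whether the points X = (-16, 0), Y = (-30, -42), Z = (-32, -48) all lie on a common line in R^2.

Yes

XY = (-14, -42), XZ = (-16, -48).
Checking proportionality: XZ = 8/7·XY, so the vectors are parallel and the points are collinear.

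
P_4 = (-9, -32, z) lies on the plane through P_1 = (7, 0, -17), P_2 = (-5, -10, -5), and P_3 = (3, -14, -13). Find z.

The plane through P_1, P_2, P_3 has equation 128x + 128z = -1280.
Substituting P_4: (128)z + (-1152) = -1280, so z = -1.

-1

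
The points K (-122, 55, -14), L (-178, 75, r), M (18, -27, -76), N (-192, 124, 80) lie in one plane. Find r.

Coplanarity ⇔ det[KL; KM; KN] = 0.
Expanding, this is linear in r: (3920)r + (70560) = 0.
So r = -18.

-18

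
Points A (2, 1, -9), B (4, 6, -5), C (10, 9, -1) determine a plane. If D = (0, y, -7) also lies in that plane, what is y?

Coplanarity requires AB · (AC × AD) = 0.
AB = (2, 5, 4), AC = (8, 8, 8); the triple product is linear in y with coefficient 16 and constant term -80.
Setting it to zero: y = 5.

5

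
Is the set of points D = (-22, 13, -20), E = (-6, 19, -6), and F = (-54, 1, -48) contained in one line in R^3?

DE = (16, 6, 14), DF = (-32, -12, -28).
Each component of DF is -2 times the corresponding component of DE, so DF = -2·DE and the points are collinear.

Yes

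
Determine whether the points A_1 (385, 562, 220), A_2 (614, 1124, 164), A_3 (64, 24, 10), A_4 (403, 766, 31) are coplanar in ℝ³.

Yes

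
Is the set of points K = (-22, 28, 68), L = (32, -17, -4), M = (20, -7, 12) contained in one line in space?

Yes

KL = (54, -45, -72), KM = (42, -35, -56).
Each component of KM is 7/9 times the corresponding component of KL, so KM = 7/9·KL and the points are collinear.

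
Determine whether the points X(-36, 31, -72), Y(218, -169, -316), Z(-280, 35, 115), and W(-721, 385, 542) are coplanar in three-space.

No

The four points are coplanar iff the 3×3 determinant with rows XY, XZ, XW is zero.
Rows: (254, -200, -244), (-244, 4, 187), (-685, 354, 614).
Expanding along the first row: (254)(-63742) − (-200)(-21721) + (-244)(-83636) = -127484.
Nonzero ⇒ not coplanar.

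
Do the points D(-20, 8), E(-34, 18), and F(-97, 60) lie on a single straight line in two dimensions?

DE = (-14, 10), DF = (-77, 52).
Twice the signed area of △DEF is (-14)(52) − (10)(-77) = 42.
The area is nonzero, so the three points are not collinear.

No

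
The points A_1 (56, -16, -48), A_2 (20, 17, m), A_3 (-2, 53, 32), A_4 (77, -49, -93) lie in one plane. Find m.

-18

Normal to plane A_1A_3A_4: n = (-465, -930, 465); plane equation n·P = -33480.
Requiring n·A_2 = -33480: (465)m + (-25110) = -33480.
So m = -18.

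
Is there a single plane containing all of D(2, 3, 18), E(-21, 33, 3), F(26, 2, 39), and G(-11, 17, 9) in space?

With D as base: DE = (-23, 30, -15), DF = (24, -1, 21), DG = (-13, 14, -9).
DF × DG = (-285, -57, 323).
DE · (DF × DG) = 0.
The scalar triple product vanishes, so the four points are coplanar.

Yes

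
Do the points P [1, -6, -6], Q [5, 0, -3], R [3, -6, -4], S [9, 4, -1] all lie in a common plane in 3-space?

No

The four points are coplanar iff the 3×3 determinant with rows PQ, PR, PS is zero.
Rows: (4, 6, 3), (2, 0, 2), (8, 10, 5).
Expanding along the first row: (4)(-20) − (6)(-6) + (3)(20) = 16.
Nonzero ⇒ not coplanar.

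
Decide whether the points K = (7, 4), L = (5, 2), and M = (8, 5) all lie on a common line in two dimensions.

Yes

KL = (-2, -2), KM = (1, 1).
det[KL; KM] = (-2)(1) − (-2)(1) = 0.
The determinant is zero, so the points are collinear.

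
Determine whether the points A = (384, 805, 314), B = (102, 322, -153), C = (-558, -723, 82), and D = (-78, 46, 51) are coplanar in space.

The four points are coplanar iff the 3×3 determinant with rows AB, AC, AD is zero.
Rows: (-282, -483, -467), (-942, -1528, -232), (-462, -759, -263).
Expanding along the first row: (-282)(225776) − (-483)(140562) + (-467)(9042) = 0.
Zero determinant ⇒ coplanar.

Yes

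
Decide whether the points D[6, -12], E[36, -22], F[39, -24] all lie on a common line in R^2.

No

DE = (30, -10), DF = (33, -12).
If collinear, DF would be a scalar multiple of DE. But (30)·(-12) ≠ (-10)·(33) (difference -30), so they are not parallel; the points are not collinear.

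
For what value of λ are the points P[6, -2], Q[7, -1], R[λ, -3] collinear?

The three points are collinear iff det[PQ; PR] = 0.
This determinant is linear in λ: (-1)λ + (5) = 0, so λ = 5.

5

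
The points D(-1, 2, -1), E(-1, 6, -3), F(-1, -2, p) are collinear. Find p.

1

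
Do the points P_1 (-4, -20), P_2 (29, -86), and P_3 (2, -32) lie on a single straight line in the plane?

P_1P_2 = (33, -66), P_1P_3 = (6, -12).
det[P_1P_2; P_1P_3] = (33)(-12) − (-66)(6) = 0.
The determinant is zero, so the points are collinear.

Yes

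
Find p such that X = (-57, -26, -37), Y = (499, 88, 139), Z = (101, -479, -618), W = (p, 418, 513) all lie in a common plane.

-601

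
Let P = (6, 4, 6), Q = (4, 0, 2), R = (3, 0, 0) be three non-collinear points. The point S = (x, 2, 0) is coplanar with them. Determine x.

A normal to the plane is n = PQ × PR = (8, 0, -4).
S lies in the plane iff n · PS = 0.
This gives (8)x + (-24) = 0, so x = 3.

3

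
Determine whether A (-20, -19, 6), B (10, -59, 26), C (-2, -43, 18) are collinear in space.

AB = (30, -40, 20), AC = (18, -24, 12).
AB × AC = (0, 0, 0).
The cross product vanishes, so the three points are collinear.

Yes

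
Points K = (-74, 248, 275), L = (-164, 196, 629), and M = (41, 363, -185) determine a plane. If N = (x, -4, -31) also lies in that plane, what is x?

The plane through K, L, M has equation −16790x − 690y − 4370z = -130410.
Substituting N: (-16790)x + (138230) = -130410, so x = 16.

16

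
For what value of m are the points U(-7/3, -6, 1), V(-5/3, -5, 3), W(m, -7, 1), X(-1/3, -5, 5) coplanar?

The points are coplanar iff UV · (UW × UX) = 0.
Expanding, this is linear in m: (-2)m + (-10/3) = 0.
So m = -5/3.

-5/3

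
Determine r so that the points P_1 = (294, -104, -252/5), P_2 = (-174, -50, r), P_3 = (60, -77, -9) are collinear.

162/5

Collinearity requires P_1P_2 × P_1P_3 = 0; each component is linear in r.
The x-component gives (-27)r + (4374/5) = 0, so r = 162/5.
The remaining components then also vanish.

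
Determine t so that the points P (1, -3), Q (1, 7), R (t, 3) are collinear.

1

The three points are collinear iff det[PQ; PR] = 0.
This determinant is linear in t: (-10)t + (10) = 0, so t = 1.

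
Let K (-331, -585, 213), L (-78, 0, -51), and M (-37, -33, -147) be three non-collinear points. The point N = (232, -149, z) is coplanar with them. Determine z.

-735

The plane through K, L, M has equation −64872x + 13464y − 32334z = 6709050.
Substituting N: (-32334)z + (-17056440) = 6709050, so z = -735.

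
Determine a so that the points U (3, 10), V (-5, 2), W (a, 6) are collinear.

-1

The three points are collinear iff det[UV; UW] = 0.
This determinant is linear in a: (8)a + (8) = 0, so a = -1.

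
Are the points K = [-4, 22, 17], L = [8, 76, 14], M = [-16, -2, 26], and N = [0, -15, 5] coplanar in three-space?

The four points are coplanar iff the 3×3 determinant with rows KL, KM, KN is zero.
Rows: (12, 54, -3), (-12, -24, 9), (4, -37, -12).
Expanding along the first row: (12)(621) − (54)(108) + (-3)(540) = 0.
Zero determinant ⇒ coplanar.

Yes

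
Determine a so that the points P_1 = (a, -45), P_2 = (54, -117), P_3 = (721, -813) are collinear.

-15

The three points are collinear iff det[P_1P_2; P_1P_3] = 0.
This determinant is linear in a: (696)a + (10440) = 0, so a = -15.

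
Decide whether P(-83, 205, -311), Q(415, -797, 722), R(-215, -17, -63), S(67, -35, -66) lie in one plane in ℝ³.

A normal to the plane through P, Q, R is n = PQ × PR = (-19170, -259860, -242820).
The plane has equation n·X = 23836830. For S: n·S = 23836830.
Equal, so S lies in the plane and all four are coplanar.

Yes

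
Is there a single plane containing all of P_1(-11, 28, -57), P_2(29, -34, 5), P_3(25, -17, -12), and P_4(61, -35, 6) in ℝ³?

Yes

The four points are coplanar iff the 3×3 determinant with rows P_1P_2, P_1P_3, P_1P_4 is zero.
Rows: (40, -62, 62), (36, -45, 45), (72, -63, 63).
Expanding along the first row: (40)(0) − (-62)(-972) + (62)(972) = 0.
Zero determinant ⇒ coplanar.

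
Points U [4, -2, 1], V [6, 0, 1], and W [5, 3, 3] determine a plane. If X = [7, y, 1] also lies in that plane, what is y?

1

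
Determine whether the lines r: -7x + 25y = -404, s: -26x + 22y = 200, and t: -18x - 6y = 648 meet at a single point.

Intersecting r and s: solving the 2×2 system gives (x, y) = (-28, -24).
Substitute into t: (-18)(-28) + (-6)(-24) = 648.
This equals 648, so (-28, -24) lies on all three lines and they are concurrent.

Yes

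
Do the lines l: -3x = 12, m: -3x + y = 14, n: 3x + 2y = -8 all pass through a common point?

Lines aᵢx + bᵢy = cᵢ with pairwise distinct directions are concurrent exactly when det[aᵢ bᵢ cᵢ] = 0.
Here the determinant is 0.
It vanishes, so the lines are concurrent at (-4, 2).

Yes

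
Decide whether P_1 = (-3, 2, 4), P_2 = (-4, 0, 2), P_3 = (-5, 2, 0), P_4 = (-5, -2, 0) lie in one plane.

With P_1 as base: P_1P_2 = (-1, -2, -2), P_1P_3 = (-2, 0, -4), P_1P_4 = (-2, -4, -4).
P_1P_3 × P_1P_4 = (-16, 0, 8).
P_1P_2 · (P_1P_3 × P_1P_4) = 0.
The scalar triple product vanishes, so the four points are coplanar.

Yes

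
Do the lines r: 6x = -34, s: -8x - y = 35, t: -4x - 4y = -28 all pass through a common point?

No

The three lines meet at one point iff the augmented coefficient matrix [aᵢ bᵢ cᵢ] has rank < 3, i.e. its determinant vanishes.
Here the determinant is 56.
Nonzero, so no common point exists.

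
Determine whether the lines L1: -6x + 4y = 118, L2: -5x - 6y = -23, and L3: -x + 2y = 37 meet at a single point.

Yes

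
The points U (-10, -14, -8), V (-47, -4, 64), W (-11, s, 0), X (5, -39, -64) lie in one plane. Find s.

Normal to plane UVX: n = (1240, -992, 775); plane equation n·P = -4712.
Requiring n·W = -4712: (-992)s + (-13640) = -4712.
So s = -9.

-9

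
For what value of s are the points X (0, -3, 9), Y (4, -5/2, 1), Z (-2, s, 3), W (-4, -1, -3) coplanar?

-2

The points are coplanar iff XY · (XZ × XW) = 0.
Expanding, this is linear in s: (-80)s + (-160) = 0.
So s = -2.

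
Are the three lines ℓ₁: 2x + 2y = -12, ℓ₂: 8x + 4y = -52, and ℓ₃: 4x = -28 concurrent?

Yes

Lines aᵢx + bᵢy = cᵢ with pairwise distinct directions are concurrent exactly when det[aᵢ bᵢ cᵢ] = 0.
Here the determinant is 0.
It vanishes, so the lines are concurrent at (-7, 1).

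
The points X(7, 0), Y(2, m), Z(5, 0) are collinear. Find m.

0

Collinearity: (Y − X) must be parallel to (Z − X) = (-2, 0).
Cross-multiplying the components: (m − 0)·(-2) = (-5)·(0).
Solving gives m = 0.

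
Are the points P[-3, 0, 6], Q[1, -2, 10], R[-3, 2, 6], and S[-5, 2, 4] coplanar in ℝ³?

Yes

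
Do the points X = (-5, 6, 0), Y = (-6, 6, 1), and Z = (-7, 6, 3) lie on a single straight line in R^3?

No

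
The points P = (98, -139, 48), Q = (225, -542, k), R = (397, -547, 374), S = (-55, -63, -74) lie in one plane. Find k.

264

Normal to plane PRS: n = (25000, -13400, -39700); plane equation n·X = 2407000.
Requiring n·Q = 2407000: (-39700)k + (12887800) = 2407000.
So k = 264.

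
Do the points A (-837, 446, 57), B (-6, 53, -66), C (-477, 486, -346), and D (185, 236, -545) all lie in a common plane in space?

No

A normal to the plane through A, B, C is n = AB × AC = (163299, 290613, 174720).
The plane has equation n·P = 2891175. For D: n·D = 3572583.
3572583 ≠ 2891175, so D is off the plane.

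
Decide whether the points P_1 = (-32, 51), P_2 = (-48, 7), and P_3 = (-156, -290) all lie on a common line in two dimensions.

P_1P_2 = (-16, -44), P_1P_3 = (-124, -341).
Checking proportionality: P_1P_3 = 31/4·P_1P_2, so the vectors are parallel and the points are collinear.

Yes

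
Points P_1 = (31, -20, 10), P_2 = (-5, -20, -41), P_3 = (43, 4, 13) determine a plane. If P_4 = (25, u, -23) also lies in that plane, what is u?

The plane through P_1, P_2, P_3 has equation 1224x − 504y − 864z = 39384.
Substituting P_4: (-504)u + (50472) = 39384, so u = 22.

22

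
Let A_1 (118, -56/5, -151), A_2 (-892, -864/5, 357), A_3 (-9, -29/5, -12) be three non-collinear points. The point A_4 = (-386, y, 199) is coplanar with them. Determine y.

-294/5

The plane through A_1, A_2, A_3 has equation −(126028/5)x + 75874y − (129886/5)z = 492538/5.
Substituting A_4: (75874)y + (22799494/5) = 492538/5, so y = -294/5.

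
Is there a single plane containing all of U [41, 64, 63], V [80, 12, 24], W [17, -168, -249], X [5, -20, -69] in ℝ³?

The four points are coplanar iff the 3×3 determinant with rows UV, UW, UX is zero.
Rows: (39, -52, -39), (-24, -232, -312), (-36, -84, -132).
Expanding along the first row: (39)(4416) − (-52)(-8064) + (-39)(-6336) = 0.
Zero determinant ⇒ coplanar.

Yes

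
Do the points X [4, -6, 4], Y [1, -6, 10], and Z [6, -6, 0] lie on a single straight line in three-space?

XY = (-3, 0, 6), XZ = (2, 0, -4).
Each component of XZ is -2/3 times the corresponding component of XY, so XZ = -2/3·XY and the points are collinear.

Yes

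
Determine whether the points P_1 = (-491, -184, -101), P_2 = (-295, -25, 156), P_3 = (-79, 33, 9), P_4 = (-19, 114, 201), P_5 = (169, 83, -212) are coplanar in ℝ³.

No

The plane through P_1, P_2, P_3 has normal n = P_1P_2 × P_1P_3 = (-38279, 84324, -22976) and equation n·P = 5599949.
Checking the remaining points: n·P_4 = 5722061, n·P_5 = 5400653.
Since n·P_4 = 5722061 ≠ 5599949, P_4 is off the plane and the points are not all coplanar.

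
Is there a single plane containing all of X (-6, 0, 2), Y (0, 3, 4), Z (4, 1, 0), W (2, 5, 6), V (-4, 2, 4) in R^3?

Yes

The plane through X, Y, Z has normal n = XY × XZ = (-8, 32, -24) and equation n·P = 0.
Checking the remaining points: n·W = 0, n·V = 0.
All equal 0, so all 5 points lie in one plane.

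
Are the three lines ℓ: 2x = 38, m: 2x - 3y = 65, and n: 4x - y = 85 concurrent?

Intersecting ℓ and m: solving the 2×2 system gives (x, y) = (19, -9).
Substitute into n: (4)(19) + (-1)(-9) = 85.
This equals 85, so (19, -9) lies on all three lines and they are concurrent.

Yes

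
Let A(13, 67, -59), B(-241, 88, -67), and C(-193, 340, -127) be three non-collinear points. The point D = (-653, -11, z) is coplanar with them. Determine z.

-48

A normal to the plane is n = AB × AC = (756, -15624, -65016).
D lies in the plane iff n · AD = 0.
This gives (-65016)z + (-3120768) = 0, so z = -48.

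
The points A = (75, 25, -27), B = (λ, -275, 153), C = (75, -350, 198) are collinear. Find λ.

75

Collinearity requires AB × AC = 0; each component is linear in λ.
The y-component gives (-225)λ + (16875) = 0, so λ = 75.
The remaining components then also vanish.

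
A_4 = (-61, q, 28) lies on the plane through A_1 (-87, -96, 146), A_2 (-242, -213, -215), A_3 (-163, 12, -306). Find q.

31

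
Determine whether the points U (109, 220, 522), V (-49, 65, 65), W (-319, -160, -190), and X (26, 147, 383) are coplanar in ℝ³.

With U as base: UV = (-158, -155, -457), UW = (-428, -380, -712), UX = (-83, -73, -139).
UW × UX = (844, -396, -296).
UV · (UW × UX) = 63300.
Since 63300 ≠ 0, the four points are not coplanar.

No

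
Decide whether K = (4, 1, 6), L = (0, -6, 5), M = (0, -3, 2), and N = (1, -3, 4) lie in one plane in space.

Yes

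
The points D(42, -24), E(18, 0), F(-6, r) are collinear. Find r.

24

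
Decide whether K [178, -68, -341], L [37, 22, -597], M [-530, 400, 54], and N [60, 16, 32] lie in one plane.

No

With K as base: KL = (-141, 90, -256), KM = (-708, 468, 395), KN = (-118, 84, 373).
KM × KN = (141384, 217474, -4248).
KL · (KM × KN) = 725004.
Since 725004 ≠ 0, the four points are not coplanar.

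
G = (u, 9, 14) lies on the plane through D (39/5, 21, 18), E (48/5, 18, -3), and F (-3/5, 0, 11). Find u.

The plane through D, E, F has equation −420x + 189y − 63z = -441.
Substituting G: (-420)u + (819) = -441, so u = 3.

3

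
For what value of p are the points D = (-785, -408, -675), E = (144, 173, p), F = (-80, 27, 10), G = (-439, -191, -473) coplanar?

The points are coplanar iff DE · (DF × DG) = 0.
Expanding, this is linear in p: (2475)p + (173250) = 0.
So p = -70.

-70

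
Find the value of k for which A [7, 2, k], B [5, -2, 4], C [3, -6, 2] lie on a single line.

6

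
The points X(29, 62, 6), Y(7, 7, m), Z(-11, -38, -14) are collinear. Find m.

Collinearity requires XY × XZ = 0; each component is linear in m.
The x-component gives (100)m + (500) = 0, so m = -5.
The remaining components then also vanish.

-5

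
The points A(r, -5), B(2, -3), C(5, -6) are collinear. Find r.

The three points are collinear iff det[AB; AC] = 0.
This determinant is linear in r: (3)r + (-12) = 0, so r = 4.

4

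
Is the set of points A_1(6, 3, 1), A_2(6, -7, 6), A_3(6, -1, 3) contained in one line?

Yes

A_1A_2 = (0, -10, 5), A_1A_3 = (0, -4, 2).
A_1A_2 × A_1A_3 = (0, 0, 0).
The cross product vanishes, so the three points are collinear.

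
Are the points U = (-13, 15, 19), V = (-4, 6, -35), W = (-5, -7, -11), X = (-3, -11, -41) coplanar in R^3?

A normal to the plane through U, V, W is n = UV × UW = (-918, -162, -126).
The plane has equation n·P = 7110. For X: n·X = 9702.
9702 ≠ 7110, so X is off the plane.

No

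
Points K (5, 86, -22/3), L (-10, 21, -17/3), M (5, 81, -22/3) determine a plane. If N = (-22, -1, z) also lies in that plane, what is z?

-13/3

The plane through K, L, M has equation (25/3)x + 75z = -1525/3.
Substituting N: (75)z + (-550/3) = -1525/3, so z = -13/3.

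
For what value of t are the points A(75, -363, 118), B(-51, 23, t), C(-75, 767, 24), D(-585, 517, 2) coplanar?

80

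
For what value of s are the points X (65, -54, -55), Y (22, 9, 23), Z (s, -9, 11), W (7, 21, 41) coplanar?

Coplanarity ⇔ det[XY; XZ; XW] = 0.
Expanding, this is linear in s: (-198)s + (2376) = 0.
So s = 12.

12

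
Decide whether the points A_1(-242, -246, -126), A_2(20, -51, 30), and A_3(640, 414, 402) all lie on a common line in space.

A_1A_2 = (262, 195, 156), A_1A_3 = (882, 660, 528).
Comparing components 3 and 1: (156)(882) − (262)(528) = -744 ≠ 0, so A_1A_2 and A_1A_3 are not parallel and the points are not collinear.

No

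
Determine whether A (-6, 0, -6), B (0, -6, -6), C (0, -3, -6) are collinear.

No

AB = (6, -6, 0), AC = (6, -3, 0).
Comparing components 1 and 2: (6)(-3) − (-6)(6) = 18 ≠ 0, so AB and AC are not parallel and the points are not collinear.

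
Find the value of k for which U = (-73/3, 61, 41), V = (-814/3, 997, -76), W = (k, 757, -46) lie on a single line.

-208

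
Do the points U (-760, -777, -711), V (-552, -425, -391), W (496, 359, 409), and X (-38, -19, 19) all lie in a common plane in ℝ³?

Yes

The four points are coplanar iff the 3×3 determinant with rows UV, UW, UX is zero.
Rows: (208, 352, 320), (1256, 1136, 1120), (722, 758, 730).
Expanding along the first row: (208)(-19680) − (352)(108240) + (320)(131856) = 0.
Zero determinant ⇒ coplanar.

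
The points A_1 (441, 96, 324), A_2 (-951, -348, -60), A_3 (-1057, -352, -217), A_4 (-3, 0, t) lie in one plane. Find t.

Normal to plane A_1A_2A_3: n = (68172, -177840, -41496); plane equation n·P = -453492.
Requiring n·A_4 = -453492: (-41496)t + (-204516) = -453492.
So t = 6.

6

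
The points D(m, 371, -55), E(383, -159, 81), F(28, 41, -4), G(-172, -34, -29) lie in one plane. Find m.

-35

The points are coplanar iff DE · (DF × DG) = 0.
Expanding, this is linear in m: (11375)m + (398125) = 0.
So m = -35.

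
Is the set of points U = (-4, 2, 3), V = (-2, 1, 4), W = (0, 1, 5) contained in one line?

UV = (2, -1, 1), UW = (4, -1, 2).
UV × UW = (-1, 0, 2).
The cross product is nonzero, so the points do not lie on one line.

No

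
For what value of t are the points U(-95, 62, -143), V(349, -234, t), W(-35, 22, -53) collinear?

Direction UW = (60, -40, 90). From the x-coordinate of V, the parameter along the line is τ = (349 − (-95))/60 = 37/5.
Then t = (-143) + 37/5·(90) = 523.

523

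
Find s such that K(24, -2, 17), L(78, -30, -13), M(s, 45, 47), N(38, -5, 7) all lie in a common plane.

-42

The points are coplanar iff KL · (KM × KN) = 0.
Expanding, this is linear in s: (-190)s + (-7980) = 0.
So s = -42.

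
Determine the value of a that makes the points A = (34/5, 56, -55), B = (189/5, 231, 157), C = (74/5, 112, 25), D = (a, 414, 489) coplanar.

264/5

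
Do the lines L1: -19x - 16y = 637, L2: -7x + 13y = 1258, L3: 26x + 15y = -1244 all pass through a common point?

No

Lines aᵢx + bᵢy = cᵢ with pairwise distinct directions are concurrent exactly when det[aᵢ bᵢ cᵢ] = 0.
Here the determinant is -393.
Nonzero, so no common point exists.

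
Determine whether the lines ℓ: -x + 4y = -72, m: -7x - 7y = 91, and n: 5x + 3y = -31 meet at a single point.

Yes

Lines aᵢx + bᵢy = cᵢ with pairwise distinct directions are concurrent exactly when det[aᵢ bᵢ cᵢ] = 0.
Here the determinant is 0.
It vanishes, so the lines are concurrent at (4, -17).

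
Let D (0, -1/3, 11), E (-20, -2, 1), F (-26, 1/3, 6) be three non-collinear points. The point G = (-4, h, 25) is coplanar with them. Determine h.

5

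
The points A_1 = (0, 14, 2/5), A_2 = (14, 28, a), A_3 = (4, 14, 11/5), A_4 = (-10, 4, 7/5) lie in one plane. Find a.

The points are coplanar iff A_1A_2 · (A_1A_3 × A_1A_4) = 0.
Expanding, this is linear in a: (-40)a + (-40) = 0.
So a = -1.

-1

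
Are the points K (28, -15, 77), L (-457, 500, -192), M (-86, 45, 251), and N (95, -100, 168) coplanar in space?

Yes

The four points are coplanar iff the 3×3 determinant with rows KL, KM, KN is zero.
Rows: (-485, 515, -269), (-114, 60, 174), (67, -85, 91).
Expanding along the first row: (-485)(20250) − (515)(-22032) + (-269)(5670) = 0.
Zero determinant ⇒ coplanar.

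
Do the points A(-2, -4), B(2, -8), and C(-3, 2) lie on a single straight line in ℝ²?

AB = (4, -4), AC = (-1, 6).
If collinear, AC would be a scalar multiple of AB. But (4)·(6) ≠ (-4)·(-1) (difference 20), so they are not parallel; the points are not collinear.

No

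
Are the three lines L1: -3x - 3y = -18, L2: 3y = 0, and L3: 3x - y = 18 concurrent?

The three lines meet at one point iff the augmented coefficient matrix [aᵢ bᵢ cᵢ] has rank < 3, i.e. its determinant vanishes.
Here the determinant is 0.
It vanishes, so the lines are concurrent at (6, 0).

Yes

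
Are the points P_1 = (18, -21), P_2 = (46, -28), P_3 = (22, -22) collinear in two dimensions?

Yes

P_1P_2 = (28, -7), P_1P_3 = (4, -1).
Checking proportionality: P_1P_3 = 1/7·P_1P_2, so the vectors are parallel and the points are collinear.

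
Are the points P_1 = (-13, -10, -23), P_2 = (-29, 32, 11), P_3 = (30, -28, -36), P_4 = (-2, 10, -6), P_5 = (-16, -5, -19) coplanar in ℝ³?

Yes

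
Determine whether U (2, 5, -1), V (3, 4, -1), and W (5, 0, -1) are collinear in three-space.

UV = (1, -1, 0), UW = (3, -5, 0).
UV × UW = (0, 0, -2).
The cross product is nonzero, so the points do not lie on one line.

No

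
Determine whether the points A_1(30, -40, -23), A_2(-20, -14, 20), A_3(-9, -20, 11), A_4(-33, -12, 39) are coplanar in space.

Yes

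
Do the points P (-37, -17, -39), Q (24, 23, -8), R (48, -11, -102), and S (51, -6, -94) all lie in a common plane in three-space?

Yes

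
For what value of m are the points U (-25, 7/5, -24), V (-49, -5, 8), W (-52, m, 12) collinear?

-29/5

Direction UV = (-24, -32/5, 32). From the x-coordinate of W, the parameter along the line is τ = (-52 − (-25))/(-24) = 9/8.
Then m = 7/5 + 9/8·(-32/5) = -29/5.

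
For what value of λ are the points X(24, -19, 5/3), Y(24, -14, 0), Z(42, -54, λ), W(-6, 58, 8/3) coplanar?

Normal to plane XYW: n = (400/3, 50, 150); plane equation n·P = 2500.
Requiring n·Z = 2500: (150)λ + (2900) = 2500.
So λ = -8/3.

-8/3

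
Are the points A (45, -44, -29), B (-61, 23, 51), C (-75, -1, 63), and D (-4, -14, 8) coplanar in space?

No

The four points are coplanar iff the 3×3 determinant with rows AB, AC, AD is zero.
Rows: (-106, 67, 80), (-120, 43, 92), (-49, 30, 37).
Expanding along the first row: (-106)(-1169) − (67)(68) + (80)(-1493) = -82.
Nonzero ⇒ not coplanar.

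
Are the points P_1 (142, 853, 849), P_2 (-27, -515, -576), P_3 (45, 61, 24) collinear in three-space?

No

P_1P_2 = (-169, -1368, -1425), P_1P_3 = (-97, -792, -825).
Comparing components 3 and 1: (-1425)(-97) − (-169)(-825) = -1200 ≠ 0, so P_1P_2 and P_1P_3 are not parallel and the points are not collinear.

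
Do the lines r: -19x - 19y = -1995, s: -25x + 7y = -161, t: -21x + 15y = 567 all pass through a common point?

Yes

Intersecting r and s: solving the 2×2 system gives (x, y) = (28, 77).
Substitute into t: (-21)(28) + (15)(77) = 567.
This equals 567, so (28, 77) lies on all three lines and they are concurrent.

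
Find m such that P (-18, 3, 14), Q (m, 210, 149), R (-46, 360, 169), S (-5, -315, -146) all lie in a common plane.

-29/3

Normal to plane PRS: n = (-7830, -2465, 4263); plane equation n·X = 193227.
Requiring n·Q = 193227: (-7830)m + (117537) = 193227.
So m = -29/3.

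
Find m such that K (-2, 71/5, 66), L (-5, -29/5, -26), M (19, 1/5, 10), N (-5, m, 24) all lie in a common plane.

Normal to plane KLM: n = (-168, -2100, 462); plane equation n·P = 1008.
Requiring n·N = 1008: (-2100)m + (11928) = 1008.
So m = 26/5.

26/5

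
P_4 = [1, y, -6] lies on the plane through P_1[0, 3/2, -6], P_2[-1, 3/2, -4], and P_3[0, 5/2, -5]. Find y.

A normal to the plane is n = P_1P_2 × P_1P_3 = (-2, 1, -1).
P_4 lies in the plane iff n · P_1P_4 = 0.
This gives (1)y + (-7/2) = 0, so y = 7/2.

7/2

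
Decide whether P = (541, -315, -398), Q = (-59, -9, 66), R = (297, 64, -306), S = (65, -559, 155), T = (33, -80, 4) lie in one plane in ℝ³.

Yes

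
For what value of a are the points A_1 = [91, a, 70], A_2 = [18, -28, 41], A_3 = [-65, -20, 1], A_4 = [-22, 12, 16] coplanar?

Coplanarity ⇔ det[A_1A_2; A_1A_3; A_1A_4] = 0.
Expanding, this is linear in a: (475)a + (-1900) = 0.
So a = 4.

4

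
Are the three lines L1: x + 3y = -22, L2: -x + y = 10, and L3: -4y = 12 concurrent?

Yes

Intersecting L1 and L2: solving the 2×2 system gives (x, y) = (-13, -3).
Substitute into L3: (0)(-13) + (-4)(-3) = 12.
This equals 12, so (-13, -3) lies on all three lines and they are concurrent.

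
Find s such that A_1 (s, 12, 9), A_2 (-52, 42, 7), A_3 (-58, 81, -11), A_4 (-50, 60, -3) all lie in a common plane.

-14

Coplanarity ⇔ det[A_1A_2; A_1A_3; A_1A_4] = 0.
Expanding, this is linear in s: (66)s + (924) = 0.
So s = -14.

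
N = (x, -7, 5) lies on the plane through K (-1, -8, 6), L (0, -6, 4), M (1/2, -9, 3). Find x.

The plane through K, L, M has equation −8x − 4z = -16.
Substituting N: (-8)x + (-20) = -16, so x = -1/2.

-1/2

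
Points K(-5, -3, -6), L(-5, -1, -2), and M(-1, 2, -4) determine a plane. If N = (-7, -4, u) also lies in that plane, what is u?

-4

Coplanarity requires KL · (KM × KN) = 0.
KL = (0, 2, 4), KM = (4, 5, 2); the triple product is linear in u with coefficient -8 and constant term -32.
Setting it to zero: u = -4.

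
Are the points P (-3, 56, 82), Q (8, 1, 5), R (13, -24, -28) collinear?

PQ = (11, -55, -77), PR = (16, -80, -110).
Comparing components 2 and 3: (-55)(-110) − (-77)(-80) = -110 ≠ 0, so PQ and PR are not parallel and the points are not collinear.

No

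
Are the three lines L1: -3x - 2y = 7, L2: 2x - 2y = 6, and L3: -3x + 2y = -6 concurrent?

No

Lines aᵢx + bᵢy = cᵢ with pairwise distinct directions are concurrent exactly when det[aᵢ bᵢ cᵢ] = 0.
Here the determinant is -2.
Nonzero, so no common point exists.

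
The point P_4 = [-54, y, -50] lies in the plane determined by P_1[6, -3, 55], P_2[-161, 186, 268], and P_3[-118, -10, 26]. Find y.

A normal to the plane is n = P_1P_2 × P_1P_3 = (-3990, -31255, 24605).
P_4 lies in the plane iff n · P_1P_4 = 0.
This gives (-31255)y + (-2437890) = 0, so y = -78.

-78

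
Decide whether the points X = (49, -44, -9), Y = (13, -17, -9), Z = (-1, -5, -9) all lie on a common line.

No

XY = (-36, 27, 0), XZ = (-50, 39, 0).
Comparing components 1 and 2: (-36)(39) − (27)(-50) = -54 ≠ 0, so XY and XZ are not parallel and the points are not collinear.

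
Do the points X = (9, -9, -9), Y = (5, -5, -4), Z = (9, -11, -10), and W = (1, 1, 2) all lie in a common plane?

A normal to the plane through X, Y, Z is n = XY × XZ = (6, -4, 8).
The plane has equation n·P = 18. For W: n·W = 18.
Equal, so W lies in the plane and all four are coplanar.

Yes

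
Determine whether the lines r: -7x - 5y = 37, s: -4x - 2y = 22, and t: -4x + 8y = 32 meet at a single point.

Yes

Intersecting r and s: solving the 2×2 system gives (x, y) = (-6, 1).
Substitute into t: (-4)(-6) + (8)(1) = 32.
This equals 32, so (-6, 1) lies on all three lines and they are concurrent.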